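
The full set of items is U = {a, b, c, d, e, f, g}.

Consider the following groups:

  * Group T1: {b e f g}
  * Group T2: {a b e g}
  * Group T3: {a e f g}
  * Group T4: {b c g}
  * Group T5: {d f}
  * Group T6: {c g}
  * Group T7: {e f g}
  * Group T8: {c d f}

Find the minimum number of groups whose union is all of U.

T2 and T8 together: T2 ∪ T8 = {a, b, c, d, e, f, g} — every item is covered.
No single group has all 7 items (the largest, T1, has 4), so 2 is optimal.

2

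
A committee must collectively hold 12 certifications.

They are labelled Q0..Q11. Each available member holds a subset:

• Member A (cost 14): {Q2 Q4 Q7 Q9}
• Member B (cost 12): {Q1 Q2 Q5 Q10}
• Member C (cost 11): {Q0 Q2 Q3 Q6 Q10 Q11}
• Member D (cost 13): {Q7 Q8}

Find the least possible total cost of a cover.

50

A, B, C, D together cover every certification (A ∪ B ∪ C ∪ D = {Q0, Q1, Q2, Q3, Q4, Q5, Q6, Q7, Q8, Q9, Q10, Q11}); total cost 14 + 12 + 11 + 13 = 50.
No covering selection has total cost below 50.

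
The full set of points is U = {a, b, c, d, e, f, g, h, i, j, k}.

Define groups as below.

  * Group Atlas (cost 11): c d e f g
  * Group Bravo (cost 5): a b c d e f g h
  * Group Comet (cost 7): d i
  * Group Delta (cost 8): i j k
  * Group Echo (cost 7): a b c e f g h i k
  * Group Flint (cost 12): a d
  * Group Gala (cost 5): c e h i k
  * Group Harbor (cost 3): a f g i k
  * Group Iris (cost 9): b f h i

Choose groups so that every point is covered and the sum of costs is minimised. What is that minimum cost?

Bravo, Delta together cover every point (Bravo ∪ Delta = {a, b, c, d, e, f, g, h, i, j, k}); total cost 5 + 8 = 13.
The greedy pick Harbor, Bravo, Delta costs 16; no covering selection beats 13.

13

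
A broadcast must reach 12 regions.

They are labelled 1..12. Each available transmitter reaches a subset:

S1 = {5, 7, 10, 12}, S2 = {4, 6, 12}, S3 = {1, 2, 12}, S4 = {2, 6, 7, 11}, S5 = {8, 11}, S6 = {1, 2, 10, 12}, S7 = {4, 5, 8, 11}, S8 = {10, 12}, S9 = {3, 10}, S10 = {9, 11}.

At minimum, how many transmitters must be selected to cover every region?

Take {S3, S4, S7, S9, S10}. Their union is {1, 2, 3, 4, 5, 6, 7, 8, 9, 10, 11, 12}, which is all 12 regions.
No 4 of the 10 transmitters cover everything (all 210 combinations miss at least one region), so 5 is optimal.

5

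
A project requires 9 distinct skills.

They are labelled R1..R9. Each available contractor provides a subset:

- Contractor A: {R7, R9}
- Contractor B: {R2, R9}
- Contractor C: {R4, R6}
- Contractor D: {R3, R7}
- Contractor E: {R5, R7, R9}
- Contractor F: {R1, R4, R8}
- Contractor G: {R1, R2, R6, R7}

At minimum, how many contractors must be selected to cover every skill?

4

Take {D, E, F, G}. Their union is {R1, R2, R3, R4, R5, R6, R7, R8, R9}, which is all 9 skills.
Only D contains R3, so D is forced; the remaining 7 skills need at least 3 more contractors (each remaining contractor adds at most 3) — so at least 4 contractors are needed, and 4 is optimal.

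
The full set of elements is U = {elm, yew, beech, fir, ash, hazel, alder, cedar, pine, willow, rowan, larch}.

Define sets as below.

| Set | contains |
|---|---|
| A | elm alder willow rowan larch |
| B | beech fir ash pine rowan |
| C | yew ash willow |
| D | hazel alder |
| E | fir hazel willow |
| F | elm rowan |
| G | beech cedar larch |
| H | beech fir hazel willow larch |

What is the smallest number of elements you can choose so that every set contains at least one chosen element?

4

T = {ash, hazel, rowan, larch} meets every set (each contains at least one member of T), and |T| = 4.
The sets C, D, F, G are pairwise disjoint, so any hitting set needs a separate element for each — at least 4. Hence 4 is optimal.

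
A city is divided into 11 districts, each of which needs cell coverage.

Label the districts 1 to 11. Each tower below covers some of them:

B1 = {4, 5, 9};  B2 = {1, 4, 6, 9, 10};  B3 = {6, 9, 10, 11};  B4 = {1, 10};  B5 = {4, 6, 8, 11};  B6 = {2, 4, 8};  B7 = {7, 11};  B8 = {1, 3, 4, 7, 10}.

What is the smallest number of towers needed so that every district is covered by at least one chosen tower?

Take {B1, B3, B6, B8}. Their union is {1, 2, 3, 4, 5, 6, 7, 8, 9, 10, 11}, which is all 11 districts.
No 3 of the 8 towers cover everything (all 56 combinations miss at least one district), so 4 is optimal.

4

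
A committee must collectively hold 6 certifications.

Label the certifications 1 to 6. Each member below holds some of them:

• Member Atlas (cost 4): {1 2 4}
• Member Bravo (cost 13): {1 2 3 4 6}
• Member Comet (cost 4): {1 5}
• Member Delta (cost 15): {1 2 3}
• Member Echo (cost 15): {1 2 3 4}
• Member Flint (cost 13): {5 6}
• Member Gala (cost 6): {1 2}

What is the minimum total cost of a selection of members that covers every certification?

17

Bravo, Comet together cover every certification (Bravo ∪ Comet = {1, 2, 3, 4, 5, 6}); total cost 13 + 4 = 17.
The greedy pick Atlas, Comet, Bravo costs 21; no covering selection beats 17.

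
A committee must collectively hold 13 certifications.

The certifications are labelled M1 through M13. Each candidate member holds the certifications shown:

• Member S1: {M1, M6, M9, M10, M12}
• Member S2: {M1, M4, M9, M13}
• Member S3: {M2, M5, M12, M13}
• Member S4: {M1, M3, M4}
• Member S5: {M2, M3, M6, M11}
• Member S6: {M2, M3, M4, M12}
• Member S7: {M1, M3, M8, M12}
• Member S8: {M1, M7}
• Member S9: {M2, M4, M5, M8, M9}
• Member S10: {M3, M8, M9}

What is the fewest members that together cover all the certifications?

5

Take {S1, S3, S5, S8, S9}. Their union is {M1, M2, M3, M4, M5, M6, M7, M8, M9, M10, M11, M12, M13}, which is all 13 certifications.
No 4 of the 10 members cover everything (all 210 combinations miss at least one certification), so 5 is optimal.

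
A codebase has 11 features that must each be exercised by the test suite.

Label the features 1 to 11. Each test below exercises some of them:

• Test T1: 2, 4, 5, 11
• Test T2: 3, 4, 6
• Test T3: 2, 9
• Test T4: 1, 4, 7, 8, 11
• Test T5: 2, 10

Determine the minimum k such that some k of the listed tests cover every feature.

5

Take {T1, T2, T3, T4, T5}. Their union is {1, 2, 3, 4, 5, 6, 7, 8, 9, 10, 11}, which is all 11 features.
No 4 of the 5 tests cover everything (all 5 combinations miss at least one feature), so 5 is optimal.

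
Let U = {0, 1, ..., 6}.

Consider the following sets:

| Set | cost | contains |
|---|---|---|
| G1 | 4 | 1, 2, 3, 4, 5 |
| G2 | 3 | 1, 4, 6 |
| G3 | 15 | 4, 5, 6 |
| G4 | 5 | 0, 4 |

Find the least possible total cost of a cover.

12

G1, G2, G4 together cover every point (G1 ∪ G2 ∪ G4 = {0, 1, 2, 3, 4, 5, 6}); total cost 4 + 3 + 5 = 12.
No covering selection has total cost below 12.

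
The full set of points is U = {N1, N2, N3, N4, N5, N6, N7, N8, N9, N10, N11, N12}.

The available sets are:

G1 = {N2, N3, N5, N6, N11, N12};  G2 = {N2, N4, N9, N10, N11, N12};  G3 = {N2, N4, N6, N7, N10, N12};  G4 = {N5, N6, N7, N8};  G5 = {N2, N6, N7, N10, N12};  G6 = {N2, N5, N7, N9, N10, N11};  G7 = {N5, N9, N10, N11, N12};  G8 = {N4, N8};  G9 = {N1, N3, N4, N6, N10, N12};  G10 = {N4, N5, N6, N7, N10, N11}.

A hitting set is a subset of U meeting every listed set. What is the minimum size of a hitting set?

The 3 points {N6, N8, N9} hit every set.
No choice of 2 points meets every set, so 3 is the minimum.

3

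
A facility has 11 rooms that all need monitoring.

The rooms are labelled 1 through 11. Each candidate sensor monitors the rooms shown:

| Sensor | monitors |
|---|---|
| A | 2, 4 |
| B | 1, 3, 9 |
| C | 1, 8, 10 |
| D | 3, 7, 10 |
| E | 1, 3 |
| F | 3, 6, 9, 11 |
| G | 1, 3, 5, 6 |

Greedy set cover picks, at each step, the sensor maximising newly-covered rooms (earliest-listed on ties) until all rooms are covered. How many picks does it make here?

5

Greedy: pick F (covers 4 new) → pick C (covers 3 new) → pick A (covers 2 new) → pick D (covers 1 new) → pick G (covers 1 new). Total picks: 5.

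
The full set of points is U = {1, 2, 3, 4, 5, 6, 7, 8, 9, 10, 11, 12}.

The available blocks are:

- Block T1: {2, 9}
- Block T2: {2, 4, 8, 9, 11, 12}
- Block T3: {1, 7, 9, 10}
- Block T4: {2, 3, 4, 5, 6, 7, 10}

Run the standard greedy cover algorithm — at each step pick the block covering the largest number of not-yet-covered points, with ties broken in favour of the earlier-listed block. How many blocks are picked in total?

Greedy: pick T4 (covers 7 new) → pick T2 (covers 4 new) → pick T3 (covers 1 new). Total picks: 3.

3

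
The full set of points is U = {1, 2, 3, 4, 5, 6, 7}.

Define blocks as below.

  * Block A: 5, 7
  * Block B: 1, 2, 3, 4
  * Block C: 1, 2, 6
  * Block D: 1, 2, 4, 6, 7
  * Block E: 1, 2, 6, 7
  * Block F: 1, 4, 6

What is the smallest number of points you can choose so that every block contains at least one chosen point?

The 2 points {1, 5} hit every block.
The blocks A, C are pairwise disjoint, so any hitting set needs a separate point for each — at least 2. Hence 2 is optimal.

2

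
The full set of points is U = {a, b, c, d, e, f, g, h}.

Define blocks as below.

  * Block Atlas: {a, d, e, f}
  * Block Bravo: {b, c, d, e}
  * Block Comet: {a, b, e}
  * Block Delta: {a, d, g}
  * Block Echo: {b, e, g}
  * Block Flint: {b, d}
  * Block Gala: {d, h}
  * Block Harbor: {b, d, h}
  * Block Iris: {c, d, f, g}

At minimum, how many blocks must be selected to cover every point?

3

Comet and Harbor and Iris together: Comet ∪ Harbor ∪ Iris = {a, b, c, d, e, f, g, h} — every point is covered.
No 2 of the 9 blocks cover everything (all 36 combinations miss at least one point), so 3 is optimal.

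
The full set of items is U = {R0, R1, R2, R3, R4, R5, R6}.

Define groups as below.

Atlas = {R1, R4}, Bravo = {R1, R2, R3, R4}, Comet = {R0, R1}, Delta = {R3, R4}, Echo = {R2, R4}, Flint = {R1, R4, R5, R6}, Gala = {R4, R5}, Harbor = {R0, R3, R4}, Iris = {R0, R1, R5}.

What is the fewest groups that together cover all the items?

3

Take {Bravo, Comet, Flint}. Their union is {R0, R1, R2, R3, R4, R5, R6}, which is all 7 items.
Only Flint contains R6, so Flint is forced; the remaining 3 items need at least 2 more groups (each remaining group adds at most 2) — so at least 3 groups are needed, and 3 is optimal.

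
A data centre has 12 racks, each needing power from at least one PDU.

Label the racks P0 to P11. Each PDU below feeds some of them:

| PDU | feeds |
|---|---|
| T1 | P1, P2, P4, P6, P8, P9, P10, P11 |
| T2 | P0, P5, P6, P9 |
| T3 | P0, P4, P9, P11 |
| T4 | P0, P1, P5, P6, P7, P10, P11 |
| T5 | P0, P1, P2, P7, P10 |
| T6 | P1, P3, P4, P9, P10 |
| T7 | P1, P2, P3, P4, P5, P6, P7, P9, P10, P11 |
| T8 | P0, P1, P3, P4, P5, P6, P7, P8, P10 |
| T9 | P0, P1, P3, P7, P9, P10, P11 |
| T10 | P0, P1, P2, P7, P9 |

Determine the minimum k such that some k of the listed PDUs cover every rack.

2

T7 and T8 together: T7 ∪ T8 = {P0, P1, P2, P3, P4, P5, P6, P7, P8, P9, P10, P11} — every rack is covered.
No single PDU has all 12 racks (the largest, T7, has 10), so 2 is optimal.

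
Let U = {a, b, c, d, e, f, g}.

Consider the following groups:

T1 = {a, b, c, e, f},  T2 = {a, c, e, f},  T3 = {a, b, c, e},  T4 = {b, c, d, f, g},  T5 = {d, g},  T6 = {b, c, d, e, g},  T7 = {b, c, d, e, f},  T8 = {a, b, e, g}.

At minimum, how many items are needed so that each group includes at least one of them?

The 2 items {c, g} hit every group.
The groups T3, T5 are pairwise disjoint, so any hitting set needs a separate item for each — at least 2. Hence 2 is optimal.

2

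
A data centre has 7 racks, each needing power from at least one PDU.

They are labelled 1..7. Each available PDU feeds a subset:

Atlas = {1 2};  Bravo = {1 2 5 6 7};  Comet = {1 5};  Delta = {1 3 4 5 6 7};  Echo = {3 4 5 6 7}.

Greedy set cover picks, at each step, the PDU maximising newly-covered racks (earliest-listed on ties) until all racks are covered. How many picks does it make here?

2

Greedy: pick Delta (covers 6 new) → pick Atlas (covers 1 new). Total picks: 2.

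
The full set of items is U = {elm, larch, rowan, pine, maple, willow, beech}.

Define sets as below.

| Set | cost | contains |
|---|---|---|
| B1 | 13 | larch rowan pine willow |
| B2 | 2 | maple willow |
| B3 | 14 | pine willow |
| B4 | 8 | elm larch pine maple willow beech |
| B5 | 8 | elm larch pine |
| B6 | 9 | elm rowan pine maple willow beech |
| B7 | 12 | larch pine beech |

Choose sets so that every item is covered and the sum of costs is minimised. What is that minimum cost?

17

B4, B6 together cover every item (B4 ∪ B6 = {elm, larch, rowan, pine, maple, willow, beech}); total cost 8 + 9 = 17.
The greedy pick B2, B4, B6 costs 19; no covering selection beats 17.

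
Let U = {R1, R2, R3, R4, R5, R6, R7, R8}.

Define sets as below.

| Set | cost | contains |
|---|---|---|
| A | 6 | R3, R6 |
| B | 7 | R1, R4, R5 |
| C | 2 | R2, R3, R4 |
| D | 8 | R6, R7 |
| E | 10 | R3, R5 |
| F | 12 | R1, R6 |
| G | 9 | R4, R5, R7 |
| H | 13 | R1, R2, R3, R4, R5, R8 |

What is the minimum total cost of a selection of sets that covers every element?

21

D, H together cover every element (D ∪ H = {R1, R2, R3, R4, R5, R6, R7, R8}); total cost 8 + 13 = 21.
The greedy pick C, B, D, H costs 30; no covering selection beats 21.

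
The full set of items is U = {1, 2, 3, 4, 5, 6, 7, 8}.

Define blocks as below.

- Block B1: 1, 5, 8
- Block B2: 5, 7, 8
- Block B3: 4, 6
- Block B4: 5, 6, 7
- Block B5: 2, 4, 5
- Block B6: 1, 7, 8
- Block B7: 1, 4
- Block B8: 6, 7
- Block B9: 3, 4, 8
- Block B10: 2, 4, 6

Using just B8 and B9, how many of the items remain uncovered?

Union of B8, B9 = {3, 4, 6, 7, 8}.
Not covered: 1, 2, 5 — 3 items.

3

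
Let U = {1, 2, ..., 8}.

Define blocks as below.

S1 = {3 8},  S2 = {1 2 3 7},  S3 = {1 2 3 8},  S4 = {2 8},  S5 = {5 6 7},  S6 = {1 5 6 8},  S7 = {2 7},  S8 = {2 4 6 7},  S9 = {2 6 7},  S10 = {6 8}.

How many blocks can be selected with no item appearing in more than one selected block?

S1, S5 are pairwise disjoint (S1={3,8}; S5={5,6,7}).
Every remaining block overlaps one of these, and no 3 of the listed blocks are pairwise disjoint, so 2 is the maximum.

2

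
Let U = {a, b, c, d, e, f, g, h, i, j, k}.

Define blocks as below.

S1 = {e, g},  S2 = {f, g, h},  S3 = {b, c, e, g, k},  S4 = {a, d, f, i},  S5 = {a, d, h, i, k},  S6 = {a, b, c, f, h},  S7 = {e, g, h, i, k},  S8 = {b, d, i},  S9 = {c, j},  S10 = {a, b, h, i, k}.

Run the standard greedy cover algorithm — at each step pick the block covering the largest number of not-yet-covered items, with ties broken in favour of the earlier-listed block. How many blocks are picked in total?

Greedy: pick S3 (covers 5 new) → pick S4 (covers 4 new) → pick S2 (covers 1 new) → pick S9 (covers 1 new). Total picks: 4.

4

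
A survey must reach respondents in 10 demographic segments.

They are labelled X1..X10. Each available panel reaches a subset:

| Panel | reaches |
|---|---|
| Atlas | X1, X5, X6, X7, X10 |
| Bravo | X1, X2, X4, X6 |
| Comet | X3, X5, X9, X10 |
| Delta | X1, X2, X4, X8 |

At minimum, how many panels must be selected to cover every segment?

3

Take {Atlas, Comet, Delta}. Their union is {X1, X2, X3, X4, X5, X6, X7, X8, X9, X10}, which is all 10 segments.
Only Comet contains X3, so Comet is forced; the remaining 6 segments need at least 2 more panels (each remaining panel adds at most 4) — so at least 3 panels are needed, and 3 is optimal.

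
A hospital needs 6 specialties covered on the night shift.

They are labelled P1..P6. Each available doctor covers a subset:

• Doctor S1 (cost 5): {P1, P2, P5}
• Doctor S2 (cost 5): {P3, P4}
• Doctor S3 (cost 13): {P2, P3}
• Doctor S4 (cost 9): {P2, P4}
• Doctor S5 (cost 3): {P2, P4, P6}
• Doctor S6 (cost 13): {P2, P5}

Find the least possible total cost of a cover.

13

S1, S2, S5 together cover every specialty (S1 ∪ S2 ∪ S5 = {P1, P2, P3, P4, P5, P6}); total cost 5 + 5 + 3 = 13.
No covering selection has total cost below 13.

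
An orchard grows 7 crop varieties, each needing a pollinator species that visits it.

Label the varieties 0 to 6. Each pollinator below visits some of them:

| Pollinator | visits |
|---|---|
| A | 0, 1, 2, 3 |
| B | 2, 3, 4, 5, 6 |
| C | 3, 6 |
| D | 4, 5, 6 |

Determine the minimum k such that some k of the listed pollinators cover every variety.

Take {A, D}. Their union is {0, 1, 2, 3, 4, 5, 6}, which is all 7 varieties.
No single pollinator has all 7 varieties (the largest, B, has 5), so 2 is optimal.

2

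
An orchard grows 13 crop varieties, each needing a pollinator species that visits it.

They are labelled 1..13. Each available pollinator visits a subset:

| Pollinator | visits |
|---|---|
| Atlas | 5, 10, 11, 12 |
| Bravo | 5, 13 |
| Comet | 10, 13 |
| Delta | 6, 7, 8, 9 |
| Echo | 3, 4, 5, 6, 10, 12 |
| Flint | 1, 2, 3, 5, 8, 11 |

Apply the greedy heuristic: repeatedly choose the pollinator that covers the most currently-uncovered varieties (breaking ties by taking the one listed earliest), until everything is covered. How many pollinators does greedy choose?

4

Greedy: pick Echo (covers 6 new) → pick Flint (covers 4 new) → pick Delta (covers 2 new) → pick Bravo (covers 1 new). Total picks: 4.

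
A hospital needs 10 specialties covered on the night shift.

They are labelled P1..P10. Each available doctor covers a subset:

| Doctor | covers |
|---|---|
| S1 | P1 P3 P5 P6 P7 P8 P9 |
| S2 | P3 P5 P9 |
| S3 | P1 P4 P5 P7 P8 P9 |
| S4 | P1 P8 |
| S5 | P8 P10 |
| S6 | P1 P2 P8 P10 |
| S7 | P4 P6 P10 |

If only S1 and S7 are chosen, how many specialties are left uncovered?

1

Union of S1, S7 = {P1, P3, P4, P5, P6, P7, P8, P9, P10}.
Not covered: P2 — 1 specialty.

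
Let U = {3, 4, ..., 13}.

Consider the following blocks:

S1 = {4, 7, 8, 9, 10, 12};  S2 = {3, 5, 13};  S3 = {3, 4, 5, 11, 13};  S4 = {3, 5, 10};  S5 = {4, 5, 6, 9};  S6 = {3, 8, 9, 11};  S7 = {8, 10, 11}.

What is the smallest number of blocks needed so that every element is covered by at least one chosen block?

3

Take {S1, S3, S5}. Their union is {3, 4, 5, 6, 7, 8, 9, 10, 11, 12, 13}, which is all 11 elements.
Only S5 contains 6, so S5 is forced; the remaining 7 elements need at least 2 more blocks (each remaining block adds at most 4) — so at least 3 blocks are needed, and 3 is optimal.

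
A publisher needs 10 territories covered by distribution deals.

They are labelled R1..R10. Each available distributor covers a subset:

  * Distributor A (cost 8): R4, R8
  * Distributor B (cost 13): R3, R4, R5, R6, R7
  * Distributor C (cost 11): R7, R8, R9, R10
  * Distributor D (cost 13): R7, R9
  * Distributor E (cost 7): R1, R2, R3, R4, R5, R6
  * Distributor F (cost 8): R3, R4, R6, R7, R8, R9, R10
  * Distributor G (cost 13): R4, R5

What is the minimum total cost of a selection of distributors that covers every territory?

15

E, F together cover every territory (E ∪ F = {R1, R2, R3, R4, R5, R6, R7, R8, R9, R10}); total cost 7 + 8 = 15.
No covering selection has total cost below 15.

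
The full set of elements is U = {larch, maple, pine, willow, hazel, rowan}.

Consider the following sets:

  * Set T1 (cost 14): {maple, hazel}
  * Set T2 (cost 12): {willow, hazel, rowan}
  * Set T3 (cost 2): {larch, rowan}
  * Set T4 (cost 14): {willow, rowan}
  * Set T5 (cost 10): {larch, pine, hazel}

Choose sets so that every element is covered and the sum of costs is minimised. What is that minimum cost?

T1, T2, T5 together cover every element (T1 ∪ T2 ∪ T5 = {larch, maple, pine, willow, hazel, rowan}); total cost 14 + 12 + 10 = 36.
The greedy pick T3, T5, T2, T1 costs 38; no covering selection beats 36.

36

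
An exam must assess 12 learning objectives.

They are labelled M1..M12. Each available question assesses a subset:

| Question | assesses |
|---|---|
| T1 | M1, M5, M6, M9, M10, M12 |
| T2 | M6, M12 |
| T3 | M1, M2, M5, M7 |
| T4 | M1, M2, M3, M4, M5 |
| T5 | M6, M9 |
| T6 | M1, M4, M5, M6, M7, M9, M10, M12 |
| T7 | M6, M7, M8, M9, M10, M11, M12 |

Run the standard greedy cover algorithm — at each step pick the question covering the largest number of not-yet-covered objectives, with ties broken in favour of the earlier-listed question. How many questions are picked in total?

3

Greedy: pick T6 (covers 8 new) → pick T4 (covers 2 new) → pick T7 (covers 2 new). Total picks: 3.
(The true minimum cover uses only 2 questions, so greedy is not optimal here.)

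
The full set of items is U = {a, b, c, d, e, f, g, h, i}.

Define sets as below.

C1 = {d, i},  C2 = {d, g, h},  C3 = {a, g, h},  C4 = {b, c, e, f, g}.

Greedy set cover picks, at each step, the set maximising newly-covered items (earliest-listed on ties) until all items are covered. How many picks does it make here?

3

Greedy: pick C4 (covers 5 new) → pick C1 (covers 2 new) → pick C3 (covers 2 new). Total picks: 3.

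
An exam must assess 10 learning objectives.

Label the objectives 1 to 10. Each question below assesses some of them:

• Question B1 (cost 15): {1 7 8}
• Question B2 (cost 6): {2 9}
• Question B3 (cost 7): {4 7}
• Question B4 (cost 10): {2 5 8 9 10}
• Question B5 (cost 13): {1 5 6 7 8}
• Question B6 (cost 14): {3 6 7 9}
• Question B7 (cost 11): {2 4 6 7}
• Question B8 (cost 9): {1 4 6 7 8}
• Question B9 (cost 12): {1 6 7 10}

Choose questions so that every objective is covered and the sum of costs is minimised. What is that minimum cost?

33

B4, B6, B8 together cover every objective (B4 ∪ B6 ∪ B8 = {1, 2, 3, 4, 5, 6, 7, 8, 9, 10}); total cost 10 + 14 + 9 = 33.
No covering selection has total cost below 33.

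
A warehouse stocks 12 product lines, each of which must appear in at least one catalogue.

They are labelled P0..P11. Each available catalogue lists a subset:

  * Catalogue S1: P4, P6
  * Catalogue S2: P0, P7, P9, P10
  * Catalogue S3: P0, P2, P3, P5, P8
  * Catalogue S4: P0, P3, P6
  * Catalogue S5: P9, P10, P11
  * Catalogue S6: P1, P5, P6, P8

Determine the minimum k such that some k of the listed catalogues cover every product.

S1 and S2 and S3 and S5 and S6 together: S1 ∪ S2 ∪ S3 ∪ S5 ∪ S6 = {P0, P1, P2, P3, P4, P5, P6, P7, P8, P9, P10, P11} — every product is covered.
No 4 of the 6 catalogues cover everything (all 15 combinations miss at least one product), so 5 is optimal.

5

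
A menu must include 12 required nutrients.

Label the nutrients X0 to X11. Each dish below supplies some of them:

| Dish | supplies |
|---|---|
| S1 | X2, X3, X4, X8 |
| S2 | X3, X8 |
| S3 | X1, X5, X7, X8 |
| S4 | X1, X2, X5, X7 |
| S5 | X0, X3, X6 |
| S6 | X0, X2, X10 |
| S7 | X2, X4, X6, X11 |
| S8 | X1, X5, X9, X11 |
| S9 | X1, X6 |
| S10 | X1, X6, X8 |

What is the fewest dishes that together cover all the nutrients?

5

Take {S1, S3, S5, S6, S8}. Their union is {X0, X1, X2, X3, X4, X5, X6, X7, X8, X9, X10, X11}, which is all 12 nutrients.
No 4 of the 10 dishes cover everything (all 210 combinations miss at least one nutrient), so 5 is optimal.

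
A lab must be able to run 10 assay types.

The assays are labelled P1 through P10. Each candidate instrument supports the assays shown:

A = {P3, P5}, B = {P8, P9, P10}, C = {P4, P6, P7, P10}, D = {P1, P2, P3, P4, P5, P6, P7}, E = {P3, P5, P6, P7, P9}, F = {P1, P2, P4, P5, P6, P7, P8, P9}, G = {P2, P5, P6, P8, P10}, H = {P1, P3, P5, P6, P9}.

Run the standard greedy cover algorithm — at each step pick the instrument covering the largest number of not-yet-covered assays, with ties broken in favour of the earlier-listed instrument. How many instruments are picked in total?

3

Greedy: pick F (covers 8 new) → pick A (covers 1 new) → pick B (covers 1 new). Total picks: 3.
(The true minimum cover uses only 2 instruments, so greedy is not optimal here.)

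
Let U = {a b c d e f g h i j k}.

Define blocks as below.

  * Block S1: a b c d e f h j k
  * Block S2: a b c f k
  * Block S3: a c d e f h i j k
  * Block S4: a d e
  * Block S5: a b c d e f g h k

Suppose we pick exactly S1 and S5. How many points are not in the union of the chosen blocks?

Union of S1, S5 = {a, b, c, d, e, f, g, h, j, k}.
Not covered: i — 1 point.

1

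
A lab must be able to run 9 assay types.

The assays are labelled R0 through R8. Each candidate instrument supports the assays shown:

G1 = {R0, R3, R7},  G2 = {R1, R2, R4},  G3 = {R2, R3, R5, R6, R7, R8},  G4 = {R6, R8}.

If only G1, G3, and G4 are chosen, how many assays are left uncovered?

2

Union of G1, G3, G4 = {R0, R2, R3, R5, R6, R7, R8}.
Not covered: R1, R4 — 2 assays.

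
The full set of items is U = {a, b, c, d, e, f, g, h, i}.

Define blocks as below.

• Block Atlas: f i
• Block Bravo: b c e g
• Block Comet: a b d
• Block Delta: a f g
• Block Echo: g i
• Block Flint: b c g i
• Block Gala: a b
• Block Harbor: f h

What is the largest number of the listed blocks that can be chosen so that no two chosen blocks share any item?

Comet, Echo, Harbor are pairwise disjoint (Comet={a,b,d}; Echo={g,i}; Harbor={f,h}).
Every remaining block overlaps one of these, and no 4 of the listed blocks are pairwise disjoint, so 3 is the maximum.

3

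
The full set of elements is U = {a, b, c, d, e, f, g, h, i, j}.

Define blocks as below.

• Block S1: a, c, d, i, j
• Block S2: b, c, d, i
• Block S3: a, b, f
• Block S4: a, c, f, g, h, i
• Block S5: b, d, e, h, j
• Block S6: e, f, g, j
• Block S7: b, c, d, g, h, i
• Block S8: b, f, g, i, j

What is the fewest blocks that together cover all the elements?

2

S4 and S5 together: S4 ∪ S5 = {a, b, c, d, e, f, g, h, i, j} — every element is covered.
No single block has all 10 elements (the largest, S4, has 6), so 2 is optimal.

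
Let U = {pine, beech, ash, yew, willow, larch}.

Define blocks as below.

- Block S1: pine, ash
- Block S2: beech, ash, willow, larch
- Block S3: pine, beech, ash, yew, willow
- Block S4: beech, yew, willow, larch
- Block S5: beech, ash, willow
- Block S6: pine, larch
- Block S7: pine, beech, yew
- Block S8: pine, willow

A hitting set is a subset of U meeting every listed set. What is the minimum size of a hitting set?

H = {pine, willow} meets every block (each contains at least one member of H), and |H| = 2.
The blocks S1, S4 are pairwise disjoint, so any hitting set needs a separate item for each — at least 2. Hence 2 is optimal.

2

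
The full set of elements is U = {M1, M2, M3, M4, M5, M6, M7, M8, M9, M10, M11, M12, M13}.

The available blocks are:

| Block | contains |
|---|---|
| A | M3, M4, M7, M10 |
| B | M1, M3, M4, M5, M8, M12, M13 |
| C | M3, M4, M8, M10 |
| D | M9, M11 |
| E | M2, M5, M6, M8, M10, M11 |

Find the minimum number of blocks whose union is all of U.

A and B and D and E together: A ∪ B ∪ D ∪ E = {M1, M2, M3, M4, M5, M6, M7, M8, M9, M10, M11, M12, M13} — every element is covered.
No 3 of the 5 blocks cover everything (all 10 combinations miss at least one element), so 4 is optimal.

4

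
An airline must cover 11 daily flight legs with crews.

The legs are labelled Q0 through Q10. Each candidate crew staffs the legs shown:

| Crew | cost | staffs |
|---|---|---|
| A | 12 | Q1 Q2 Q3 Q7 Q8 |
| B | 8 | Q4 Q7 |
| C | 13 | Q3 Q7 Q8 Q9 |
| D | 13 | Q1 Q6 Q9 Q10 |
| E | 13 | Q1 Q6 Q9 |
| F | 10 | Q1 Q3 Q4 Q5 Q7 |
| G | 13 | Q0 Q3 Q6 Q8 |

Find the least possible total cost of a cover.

A, D, F, G together cover every leg (A ∪ D ∪ F ∪ G = {Q0, Q1, Q2, Q3, Q4, Q5, Q6, Q7, Q8, Q9, Q10}); total cost 12 + 13 + 10 + 13 = 48.
No covering selection has total cost below 48.

48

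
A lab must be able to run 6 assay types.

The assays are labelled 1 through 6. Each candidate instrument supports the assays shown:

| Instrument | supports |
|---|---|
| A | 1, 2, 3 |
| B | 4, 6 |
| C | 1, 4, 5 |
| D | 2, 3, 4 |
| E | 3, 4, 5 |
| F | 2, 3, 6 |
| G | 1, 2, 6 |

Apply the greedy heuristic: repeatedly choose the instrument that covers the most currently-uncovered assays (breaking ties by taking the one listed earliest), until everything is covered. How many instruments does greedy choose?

Greedy: pick A (covers 3 new) → pick B (covers 2 new) → pick C (covers 1 new). Total picks: 3.
(The true minimum cover uses only 2 instruments, so greedy is not optimal here.)

3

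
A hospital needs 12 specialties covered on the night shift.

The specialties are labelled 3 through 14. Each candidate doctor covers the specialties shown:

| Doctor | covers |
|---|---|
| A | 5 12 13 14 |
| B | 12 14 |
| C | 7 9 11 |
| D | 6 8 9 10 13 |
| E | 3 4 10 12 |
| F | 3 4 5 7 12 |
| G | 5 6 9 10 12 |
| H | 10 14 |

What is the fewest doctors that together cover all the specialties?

Take {C, D, F, H}. Their union is {3, 4, 5, 6, 7, 8, 9, 10, 11, 12, 13, 14}, which is all 12 specialties.
Only C contains 11, so C is forced; the remaining 9 specialties need at least 3 more doctors (each remaining doctor adds at most 4) — so at least 4 doctors are needed, and 4 is optimal.

4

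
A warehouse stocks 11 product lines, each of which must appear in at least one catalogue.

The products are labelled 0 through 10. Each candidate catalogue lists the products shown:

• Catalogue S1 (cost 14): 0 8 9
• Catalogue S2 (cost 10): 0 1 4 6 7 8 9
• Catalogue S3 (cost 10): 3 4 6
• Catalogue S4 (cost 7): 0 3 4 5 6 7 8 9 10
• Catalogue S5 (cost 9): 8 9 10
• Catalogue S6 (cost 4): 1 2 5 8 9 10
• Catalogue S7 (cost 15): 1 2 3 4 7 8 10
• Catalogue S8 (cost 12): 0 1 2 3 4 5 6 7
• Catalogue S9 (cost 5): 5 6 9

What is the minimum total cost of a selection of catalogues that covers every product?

S4, S6 together cover every product (S4 ∪ S6 = {0, 1, 2, 3, 4, 5, 6, 7, 8, 9, 10}); total cost 7 + 4 = 11.
No covering selection has total cost below 11.

11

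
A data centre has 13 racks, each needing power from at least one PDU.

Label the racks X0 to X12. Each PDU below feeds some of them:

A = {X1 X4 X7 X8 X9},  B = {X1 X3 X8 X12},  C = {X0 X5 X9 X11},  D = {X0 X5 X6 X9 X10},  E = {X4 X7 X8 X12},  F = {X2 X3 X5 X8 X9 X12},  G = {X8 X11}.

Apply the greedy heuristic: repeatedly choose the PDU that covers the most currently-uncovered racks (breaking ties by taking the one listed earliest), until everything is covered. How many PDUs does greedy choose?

Greedy: pick F (covers 6 new) → pick A (covers 3 new) → pick D (covers 3 new) → pick C (covers 1 new). Total picks: 4.

4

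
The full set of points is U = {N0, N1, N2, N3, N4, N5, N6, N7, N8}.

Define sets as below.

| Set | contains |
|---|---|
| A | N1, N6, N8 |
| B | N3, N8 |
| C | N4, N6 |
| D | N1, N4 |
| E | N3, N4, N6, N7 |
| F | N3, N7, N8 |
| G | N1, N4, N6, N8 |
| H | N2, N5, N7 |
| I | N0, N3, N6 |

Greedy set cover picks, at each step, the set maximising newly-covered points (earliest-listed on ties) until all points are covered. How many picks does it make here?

4

Greedy: pick E (covers 4 new) → pick A (covers 2 new) → pick H (covers 2 new) → pick I (covers 1 new). Total picks: 4.
(The true minimum cover uses only 3 sets, so greedy is not optimal here.)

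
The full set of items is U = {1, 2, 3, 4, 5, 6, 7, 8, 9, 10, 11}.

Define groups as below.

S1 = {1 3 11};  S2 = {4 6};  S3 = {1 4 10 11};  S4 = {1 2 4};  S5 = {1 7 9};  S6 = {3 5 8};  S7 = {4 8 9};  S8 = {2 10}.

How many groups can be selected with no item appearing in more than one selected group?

4

S2, S5, S6, S8 are pairwise disjoint (S2={4,6}; S5={1,7,9}; S6={3,5,8}; S8={2,10}).
Every remaining group overlaps one of these, and no 5 of the listed groups are pairwise disjoint, so 4 is the maximum.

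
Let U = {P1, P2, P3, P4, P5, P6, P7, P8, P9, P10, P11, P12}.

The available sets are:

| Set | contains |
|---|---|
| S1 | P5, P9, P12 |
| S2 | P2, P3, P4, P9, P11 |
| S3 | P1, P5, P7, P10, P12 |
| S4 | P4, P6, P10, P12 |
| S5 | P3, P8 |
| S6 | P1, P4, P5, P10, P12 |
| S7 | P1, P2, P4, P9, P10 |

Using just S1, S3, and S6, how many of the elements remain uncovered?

5

Union of S1, S3, S6 = {P1, P4, P5, P7, P9, P10, P12}.
Not covered: P2, P3, P6, P8, P11 — 5 elements.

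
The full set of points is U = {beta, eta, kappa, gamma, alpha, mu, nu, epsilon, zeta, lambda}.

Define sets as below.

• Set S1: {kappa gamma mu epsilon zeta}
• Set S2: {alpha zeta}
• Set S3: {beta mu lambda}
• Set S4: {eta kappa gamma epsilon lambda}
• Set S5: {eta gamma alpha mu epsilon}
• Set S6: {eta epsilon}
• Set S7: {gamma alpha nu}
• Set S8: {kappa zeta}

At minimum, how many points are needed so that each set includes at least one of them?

4

Take H = {eta, kappa, alpha, mu}. Each listed set contains at least one of these, so H is a hitting set of size 4.
The sets S3, S6, S7, S8 are pairwise disjoint, so any hitting set needs a separate point for each — at least 4. Hence 4 is optimal.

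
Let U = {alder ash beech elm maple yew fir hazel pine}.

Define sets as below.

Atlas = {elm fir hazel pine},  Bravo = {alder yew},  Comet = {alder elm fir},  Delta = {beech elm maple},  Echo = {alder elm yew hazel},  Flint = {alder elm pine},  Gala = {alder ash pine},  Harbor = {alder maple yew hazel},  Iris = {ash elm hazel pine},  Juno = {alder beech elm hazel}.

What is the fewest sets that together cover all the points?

Take {Atlas, Bravo, Delta, Gala}. Their union is {alder, ash, beech, elm, maple, yew, fir, hazel, pine}, which is all 9 points.
No 3 of the 10 sets cover everything (all 120 combinations miss at least one point), so 4 is optimal.

4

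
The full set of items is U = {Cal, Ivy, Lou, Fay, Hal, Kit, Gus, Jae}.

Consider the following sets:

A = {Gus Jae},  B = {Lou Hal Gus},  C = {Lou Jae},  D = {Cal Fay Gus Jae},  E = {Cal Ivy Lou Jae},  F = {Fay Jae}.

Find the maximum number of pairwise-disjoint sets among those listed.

2

B, F are pairwise disjoint (B={Lou,Hal,Gus}; F={Fay,Jae}).
Every remaining set overlaps one of these, and no 3 of the listed sets are pairwise disjoint, so 2 is the maximum.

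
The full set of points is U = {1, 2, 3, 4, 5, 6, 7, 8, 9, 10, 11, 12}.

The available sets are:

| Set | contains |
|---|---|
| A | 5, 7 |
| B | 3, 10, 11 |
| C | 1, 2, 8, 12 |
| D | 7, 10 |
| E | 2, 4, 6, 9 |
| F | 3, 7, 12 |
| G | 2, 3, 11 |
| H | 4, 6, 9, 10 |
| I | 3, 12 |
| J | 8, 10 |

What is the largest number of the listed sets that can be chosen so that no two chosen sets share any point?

A, E, I, J are pairwise disjoint (A={5,7}; E={2,4,6,9}; I={3,12}; J={8,10}).
Every remaining set overlaps one of these, and no 5 of the listed sets are pairwise disjoint, so 4 is the maximum.

4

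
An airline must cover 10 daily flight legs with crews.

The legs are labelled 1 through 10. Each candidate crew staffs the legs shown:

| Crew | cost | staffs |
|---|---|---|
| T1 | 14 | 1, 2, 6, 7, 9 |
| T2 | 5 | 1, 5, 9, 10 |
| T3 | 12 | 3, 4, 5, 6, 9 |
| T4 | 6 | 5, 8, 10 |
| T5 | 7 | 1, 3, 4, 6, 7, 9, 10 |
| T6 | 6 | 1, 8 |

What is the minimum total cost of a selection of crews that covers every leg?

27

T1, T4, T5 together cover every leg (T1 ∪ T4 ∪ T5 = {1, 2, 3, 4, 5, 6, 7, 8, 9, 10}); total cost 14 + 6 + 7 = 27.
No covering selection has total cost below 27.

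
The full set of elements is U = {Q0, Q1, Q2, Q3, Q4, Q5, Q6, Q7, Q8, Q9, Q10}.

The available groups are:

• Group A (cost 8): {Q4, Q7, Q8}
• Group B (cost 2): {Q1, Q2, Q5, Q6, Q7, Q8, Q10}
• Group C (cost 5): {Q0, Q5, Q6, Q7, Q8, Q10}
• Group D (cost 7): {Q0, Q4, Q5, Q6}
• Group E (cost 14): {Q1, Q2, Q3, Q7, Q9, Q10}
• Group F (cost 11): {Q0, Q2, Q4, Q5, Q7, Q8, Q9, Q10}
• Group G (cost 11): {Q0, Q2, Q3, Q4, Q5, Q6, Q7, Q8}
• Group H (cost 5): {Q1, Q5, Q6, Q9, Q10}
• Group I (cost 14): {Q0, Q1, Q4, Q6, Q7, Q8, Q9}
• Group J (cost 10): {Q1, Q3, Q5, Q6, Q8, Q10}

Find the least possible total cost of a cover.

16

G, H together cover every element (G ∪ H = {Q0, Q1, Q2, Q3, Q4, Q5, Q6, Q7, Q8, Q9, Q10}); total cost 11 + 5 = 16.
The greedy pick B, D, H, J costs 24; no covering selection beats 16.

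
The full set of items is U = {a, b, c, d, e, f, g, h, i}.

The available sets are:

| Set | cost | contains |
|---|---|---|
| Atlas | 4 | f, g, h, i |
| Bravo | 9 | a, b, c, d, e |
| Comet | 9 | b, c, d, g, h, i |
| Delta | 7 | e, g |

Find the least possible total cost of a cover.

13

Atlas, Bravo together cover every item (Atlas ∪ Bravo = {a, b, c, d, e, f, g, h, i}); total cost 4 + 9 = 13.
No covering selection has total cost below 13.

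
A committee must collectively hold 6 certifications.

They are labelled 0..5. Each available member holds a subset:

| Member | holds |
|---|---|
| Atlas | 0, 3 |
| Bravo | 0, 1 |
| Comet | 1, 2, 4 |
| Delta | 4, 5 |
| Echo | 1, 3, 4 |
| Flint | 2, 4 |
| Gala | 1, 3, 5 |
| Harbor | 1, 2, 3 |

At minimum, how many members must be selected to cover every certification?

Take {Atlas, Flint, Gala}. Their union is {0, 1, 2, 3, 4, 5}, which is all 6 certifications.
No 2 of the 8 members cover everything (all 28 combinations miss at least one certification), so 3 is optimal.

3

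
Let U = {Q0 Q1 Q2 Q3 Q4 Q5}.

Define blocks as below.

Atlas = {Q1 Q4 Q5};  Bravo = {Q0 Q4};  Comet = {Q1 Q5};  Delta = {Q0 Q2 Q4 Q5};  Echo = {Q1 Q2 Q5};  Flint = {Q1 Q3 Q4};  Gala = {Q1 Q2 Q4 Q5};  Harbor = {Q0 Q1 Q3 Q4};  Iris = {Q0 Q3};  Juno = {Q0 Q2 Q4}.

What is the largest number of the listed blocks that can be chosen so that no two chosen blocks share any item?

2

Atlas, Iris are pairwise disjoint (Atlas={Q1,Q4,Q5}; Iris={Q0,Q3}).
Every remaining block overlaps one of these, and no 3 of the listed blocks are pairwise disjoint, so 2 is the maximum.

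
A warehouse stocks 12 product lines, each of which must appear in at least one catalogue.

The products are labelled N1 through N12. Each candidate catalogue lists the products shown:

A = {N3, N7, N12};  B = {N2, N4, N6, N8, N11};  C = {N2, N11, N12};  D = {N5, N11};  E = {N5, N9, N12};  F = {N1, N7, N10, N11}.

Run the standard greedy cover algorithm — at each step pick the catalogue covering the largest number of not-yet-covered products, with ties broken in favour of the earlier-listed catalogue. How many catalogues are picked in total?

4

Greedy: pick B (covers 5 new) → pick A (covers 3 new) → pick E (covers 2 new) → pick F (covers 2 new). Total picks: 4.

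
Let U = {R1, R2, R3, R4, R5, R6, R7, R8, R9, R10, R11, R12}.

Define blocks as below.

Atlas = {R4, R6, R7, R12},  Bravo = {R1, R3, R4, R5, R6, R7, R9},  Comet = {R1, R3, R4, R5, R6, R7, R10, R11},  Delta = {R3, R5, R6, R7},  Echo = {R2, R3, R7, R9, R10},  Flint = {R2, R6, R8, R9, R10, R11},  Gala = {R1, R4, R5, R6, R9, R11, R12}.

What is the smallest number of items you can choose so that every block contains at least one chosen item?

The 2 items {R6, R10} hit every block.
No single item lies in every block, so at least 2 are needed and 2 is optimal.

2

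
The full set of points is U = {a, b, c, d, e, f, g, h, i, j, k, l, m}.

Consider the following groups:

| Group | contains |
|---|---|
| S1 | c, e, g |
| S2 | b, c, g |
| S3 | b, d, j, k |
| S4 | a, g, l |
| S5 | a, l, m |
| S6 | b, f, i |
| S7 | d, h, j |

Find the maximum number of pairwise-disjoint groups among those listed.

4

S1, S5, S6, S7 are pairwise disjoint (S1={c,e,g}; S5={a,l,m}; S6={b,f,i}; S7={d,h,j}).
Every remaining group overlaps one of these, and no 5 of the listed groups are pairwise disjoint, so 4 is the maximum.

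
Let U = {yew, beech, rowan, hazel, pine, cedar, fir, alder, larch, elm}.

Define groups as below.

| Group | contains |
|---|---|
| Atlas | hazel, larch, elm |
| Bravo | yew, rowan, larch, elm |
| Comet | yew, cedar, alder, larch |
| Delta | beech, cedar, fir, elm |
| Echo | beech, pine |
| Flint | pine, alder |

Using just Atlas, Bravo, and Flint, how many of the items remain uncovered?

Union of Atlas, Bravo, Flint = {yew, rowan, hazel, pine, alder, larch, elm}.
Not covered: beech, cedar, fir — 3 items.

3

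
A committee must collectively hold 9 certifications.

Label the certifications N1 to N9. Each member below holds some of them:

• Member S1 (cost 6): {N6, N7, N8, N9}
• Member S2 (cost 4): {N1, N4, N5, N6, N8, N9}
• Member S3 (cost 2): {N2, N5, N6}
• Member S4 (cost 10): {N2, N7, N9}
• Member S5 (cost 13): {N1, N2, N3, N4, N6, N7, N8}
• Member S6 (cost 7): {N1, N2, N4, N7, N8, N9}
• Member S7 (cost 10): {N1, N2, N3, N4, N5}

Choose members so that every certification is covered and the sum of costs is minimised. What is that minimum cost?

16

S1, S7 together cover every certification (S1 ∪ S7 = {N1, N2, N3, N4, N5, N6, N7, N8, N9}); total cost 6 + 10 = 16.
The greedy pick S2, S3, S1, S7 costs 22; no covering selection beats 16.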